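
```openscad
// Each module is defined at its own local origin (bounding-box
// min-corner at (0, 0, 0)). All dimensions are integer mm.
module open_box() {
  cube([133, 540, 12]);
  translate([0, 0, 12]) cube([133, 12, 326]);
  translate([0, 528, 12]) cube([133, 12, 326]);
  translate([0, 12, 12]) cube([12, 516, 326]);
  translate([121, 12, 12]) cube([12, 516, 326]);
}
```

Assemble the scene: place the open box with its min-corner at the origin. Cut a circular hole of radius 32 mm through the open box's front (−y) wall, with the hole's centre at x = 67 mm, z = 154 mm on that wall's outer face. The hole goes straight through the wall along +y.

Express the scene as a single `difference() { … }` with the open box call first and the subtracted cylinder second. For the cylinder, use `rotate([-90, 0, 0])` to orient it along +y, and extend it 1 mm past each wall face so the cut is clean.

difference() {
  open_box();
  translate([67, -1, 154]) rotate([-90, 0, 0]) cylinder(h = 14, r = 32);
}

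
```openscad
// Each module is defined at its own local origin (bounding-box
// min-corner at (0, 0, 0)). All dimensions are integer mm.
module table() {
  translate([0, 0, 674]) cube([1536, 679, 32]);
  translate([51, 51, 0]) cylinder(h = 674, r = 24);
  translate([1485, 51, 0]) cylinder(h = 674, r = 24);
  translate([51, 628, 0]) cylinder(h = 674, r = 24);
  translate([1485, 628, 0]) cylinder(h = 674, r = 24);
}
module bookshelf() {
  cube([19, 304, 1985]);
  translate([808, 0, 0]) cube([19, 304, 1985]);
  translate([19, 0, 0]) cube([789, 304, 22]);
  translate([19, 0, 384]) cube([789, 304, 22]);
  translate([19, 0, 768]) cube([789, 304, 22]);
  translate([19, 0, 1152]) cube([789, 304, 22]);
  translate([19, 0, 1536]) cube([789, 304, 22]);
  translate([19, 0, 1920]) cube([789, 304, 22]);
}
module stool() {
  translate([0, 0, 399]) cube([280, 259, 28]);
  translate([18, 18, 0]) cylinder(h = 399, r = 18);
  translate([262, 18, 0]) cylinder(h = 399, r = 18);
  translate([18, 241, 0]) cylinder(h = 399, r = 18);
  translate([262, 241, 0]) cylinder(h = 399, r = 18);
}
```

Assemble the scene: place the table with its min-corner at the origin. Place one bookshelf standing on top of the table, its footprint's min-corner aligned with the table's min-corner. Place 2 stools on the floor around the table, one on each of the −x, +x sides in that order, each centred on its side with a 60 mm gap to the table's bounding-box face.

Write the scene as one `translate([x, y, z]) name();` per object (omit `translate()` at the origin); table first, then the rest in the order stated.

table();
translate([0, 0, 706]) bookshelf();
translate([-340, 210, 0]) stool();
translate([1596, 210, 0]) stool();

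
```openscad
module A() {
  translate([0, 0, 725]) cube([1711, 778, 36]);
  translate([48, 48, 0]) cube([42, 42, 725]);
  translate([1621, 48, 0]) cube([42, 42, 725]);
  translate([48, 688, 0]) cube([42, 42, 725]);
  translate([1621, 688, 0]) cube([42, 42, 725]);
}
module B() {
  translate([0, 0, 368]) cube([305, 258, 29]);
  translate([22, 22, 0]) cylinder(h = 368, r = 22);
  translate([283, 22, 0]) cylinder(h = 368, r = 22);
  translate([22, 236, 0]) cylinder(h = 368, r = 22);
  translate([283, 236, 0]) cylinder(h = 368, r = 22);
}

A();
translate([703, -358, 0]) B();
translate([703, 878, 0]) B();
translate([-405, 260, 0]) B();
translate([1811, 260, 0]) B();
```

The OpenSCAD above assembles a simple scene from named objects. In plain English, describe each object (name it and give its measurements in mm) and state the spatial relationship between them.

A is a rectangular dining table. The top is 1711×778×36 mm with its upper surface at z = 761 mm. It stands on four 42×42 mm square legs, each inset 48 mm from the nearest pair of top edges, running from the floor to the underside of the top.

B is a four-legged stool. The seat is a 305×258×29 mm slab whose top surface is at z = 397 mm; four round legs, each 44 mm in diameter, run from the floor (z = 0) to the underside of the seat, each leg's axis is inset half a diameter from the nearest pair of seat edges (so the leg's bounding box is flush with the corner).

Four stools sit around the table at the −y, +y, −x, +x sides.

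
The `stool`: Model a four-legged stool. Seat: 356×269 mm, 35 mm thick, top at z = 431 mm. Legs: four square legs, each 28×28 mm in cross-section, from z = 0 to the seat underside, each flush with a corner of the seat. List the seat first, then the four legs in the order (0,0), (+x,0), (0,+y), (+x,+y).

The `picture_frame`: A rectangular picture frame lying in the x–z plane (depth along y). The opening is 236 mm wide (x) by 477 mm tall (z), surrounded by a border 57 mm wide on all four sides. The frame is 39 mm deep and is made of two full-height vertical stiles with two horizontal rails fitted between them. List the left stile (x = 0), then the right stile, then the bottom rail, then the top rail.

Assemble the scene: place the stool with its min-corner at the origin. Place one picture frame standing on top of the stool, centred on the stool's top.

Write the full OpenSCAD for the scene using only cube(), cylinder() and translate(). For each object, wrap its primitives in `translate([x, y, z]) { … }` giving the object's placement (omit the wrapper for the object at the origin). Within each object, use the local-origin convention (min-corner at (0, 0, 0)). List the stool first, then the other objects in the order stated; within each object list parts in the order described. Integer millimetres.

translate([0, 0, 396]) cube([356, 269, 35]);
cube([28, 28, 396]);
translate([328, 0, 0]) cube([28, 28, 396]);
translate([0, 241, 0]) cube([28, 28, 396]);
translate([328, 241, 0]) cube([28, 28, 396]);
translate([3, 115, 431]) {
  cube([57, 39, 591]);
  translate([293, 0, 0]) cube([57, 39, 591]);
  translate([57, 0, 0]) cube([236, 39, 57]);
  translate([57, 0, 534]) cube([236, 39, 57]);
}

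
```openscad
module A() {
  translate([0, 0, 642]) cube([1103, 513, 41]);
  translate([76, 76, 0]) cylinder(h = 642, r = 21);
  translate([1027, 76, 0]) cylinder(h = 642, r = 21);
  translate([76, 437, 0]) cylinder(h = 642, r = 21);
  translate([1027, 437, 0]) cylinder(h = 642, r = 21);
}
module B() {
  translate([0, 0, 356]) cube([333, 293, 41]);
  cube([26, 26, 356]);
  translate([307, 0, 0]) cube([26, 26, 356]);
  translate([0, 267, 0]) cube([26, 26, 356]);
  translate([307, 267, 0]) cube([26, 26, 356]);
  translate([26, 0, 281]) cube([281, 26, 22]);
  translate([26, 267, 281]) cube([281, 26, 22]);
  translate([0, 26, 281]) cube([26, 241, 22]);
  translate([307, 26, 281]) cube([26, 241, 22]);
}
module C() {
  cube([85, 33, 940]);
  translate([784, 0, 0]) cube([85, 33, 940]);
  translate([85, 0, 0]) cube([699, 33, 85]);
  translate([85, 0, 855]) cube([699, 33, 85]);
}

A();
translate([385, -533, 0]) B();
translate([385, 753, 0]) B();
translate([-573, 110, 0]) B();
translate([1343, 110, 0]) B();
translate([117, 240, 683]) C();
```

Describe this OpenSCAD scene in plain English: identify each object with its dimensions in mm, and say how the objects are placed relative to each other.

A is a table: top 1103 mm (x) × 513 mm (y), 41 mm thick, upper face at z = 683 mm, on four round legs of 42 mm diameter, each leg's bounding box inset 55 mm from the nearest pair of top edges, running from z = 0 to the bottom of the top.

B is a four-legged stool. The seat is a 333×293×41 mm slab whose top surface is at z = 397 mm; four square legs, each 26×26 mm in cross-section, run from the floor (z = 0) to the underside of the seat, each flush with a corner of the seat. Four stretchers, 26 mm wide and 22 mm tall, connect adjacent legs with their undersides at z = 281 mm, each running between the inner faces of the legs it joins and aligned with the legs' outer faces on the other axis.

C is a rectangular picture frame lying in the x–z plane (depth along y). The opening is 699 mm wide (x) by 770 mm tall (z), surrounded by a border 85 mm wide on all four sides. The frame is 33 mm deep and is made of two full-height vertical stiles with two horizontal rails fitted between them.

Four stools sit around the table at the −y, +y, −x, +x sides. The picture frame is on top of the table, centred.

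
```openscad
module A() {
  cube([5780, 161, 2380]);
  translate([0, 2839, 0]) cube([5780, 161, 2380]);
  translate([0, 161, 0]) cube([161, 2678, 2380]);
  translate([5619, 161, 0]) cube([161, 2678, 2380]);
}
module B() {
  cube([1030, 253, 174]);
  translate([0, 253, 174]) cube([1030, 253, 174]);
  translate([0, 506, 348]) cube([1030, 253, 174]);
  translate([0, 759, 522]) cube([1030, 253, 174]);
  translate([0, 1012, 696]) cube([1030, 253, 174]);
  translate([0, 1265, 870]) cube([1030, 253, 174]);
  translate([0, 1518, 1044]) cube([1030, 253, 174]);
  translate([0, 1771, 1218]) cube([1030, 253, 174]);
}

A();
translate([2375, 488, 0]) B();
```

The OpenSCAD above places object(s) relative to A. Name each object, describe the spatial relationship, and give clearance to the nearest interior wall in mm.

Clearances: x = 2214, y = 327; minimum 327 mm.

A is a house frame. B is a staircase. The staircase sits inside the house frame, centred. The clearance to the nearest interior wall is 327 mm.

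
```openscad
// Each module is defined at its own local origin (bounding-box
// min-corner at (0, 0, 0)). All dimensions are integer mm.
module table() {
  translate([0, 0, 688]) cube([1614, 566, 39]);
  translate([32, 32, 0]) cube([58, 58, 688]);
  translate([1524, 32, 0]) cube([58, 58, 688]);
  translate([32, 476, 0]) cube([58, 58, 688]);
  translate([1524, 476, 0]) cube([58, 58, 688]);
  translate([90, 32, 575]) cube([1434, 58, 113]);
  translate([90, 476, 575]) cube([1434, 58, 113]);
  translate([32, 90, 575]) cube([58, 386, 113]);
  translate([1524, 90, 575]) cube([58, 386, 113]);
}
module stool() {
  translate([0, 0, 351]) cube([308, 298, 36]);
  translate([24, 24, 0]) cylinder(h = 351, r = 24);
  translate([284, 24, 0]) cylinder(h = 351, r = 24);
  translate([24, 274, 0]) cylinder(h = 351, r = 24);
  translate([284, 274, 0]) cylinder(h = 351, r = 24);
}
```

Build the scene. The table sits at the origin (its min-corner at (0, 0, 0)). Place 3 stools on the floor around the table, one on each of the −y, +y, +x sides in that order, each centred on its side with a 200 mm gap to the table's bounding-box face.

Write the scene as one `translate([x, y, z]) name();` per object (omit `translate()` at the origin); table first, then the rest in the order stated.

table();
translate([653, -498, 0]) stool();
translate([653, 766, 0]) stool();
translate([1814, 134, 0]) stool();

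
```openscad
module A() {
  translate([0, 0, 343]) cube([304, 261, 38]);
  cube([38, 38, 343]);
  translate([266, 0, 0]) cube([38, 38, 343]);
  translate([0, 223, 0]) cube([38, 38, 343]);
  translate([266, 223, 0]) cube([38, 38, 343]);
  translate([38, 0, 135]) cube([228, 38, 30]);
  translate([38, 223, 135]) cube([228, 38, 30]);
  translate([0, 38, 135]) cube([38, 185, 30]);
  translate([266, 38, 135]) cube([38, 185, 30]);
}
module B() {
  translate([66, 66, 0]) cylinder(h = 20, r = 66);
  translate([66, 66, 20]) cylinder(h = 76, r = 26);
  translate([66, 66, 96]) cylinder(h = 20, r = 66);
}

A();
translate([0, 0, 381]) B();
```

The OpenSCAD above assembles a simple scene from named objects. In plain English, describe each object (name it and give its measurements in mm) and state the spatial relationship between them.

A is a four-legged stool. The seat is a 304×261×38 mm slab whose top surface is at z = 381 mm; four square legs, each 38×38 mm in cross-section, run from the floor (z = 0) to the underside of the seat, each flush with a corner of the seat. Four stretchers, 38 mm wide and 30 mm tall, connect adjacent legs with their undersides at z = 135 mm, each running between the inner faces of the legs it joins and aligned with the legs' outer faces on the other axis.

B is a spool: two coaxial disc flanges of radius 66 mm and thickness 20 mm, joined by a core cylinder of radius 26 mm and height 76 mm. The lower flange rests on z = 0 and the three cylinders share a vertical axis.

The spool is on top of the stool.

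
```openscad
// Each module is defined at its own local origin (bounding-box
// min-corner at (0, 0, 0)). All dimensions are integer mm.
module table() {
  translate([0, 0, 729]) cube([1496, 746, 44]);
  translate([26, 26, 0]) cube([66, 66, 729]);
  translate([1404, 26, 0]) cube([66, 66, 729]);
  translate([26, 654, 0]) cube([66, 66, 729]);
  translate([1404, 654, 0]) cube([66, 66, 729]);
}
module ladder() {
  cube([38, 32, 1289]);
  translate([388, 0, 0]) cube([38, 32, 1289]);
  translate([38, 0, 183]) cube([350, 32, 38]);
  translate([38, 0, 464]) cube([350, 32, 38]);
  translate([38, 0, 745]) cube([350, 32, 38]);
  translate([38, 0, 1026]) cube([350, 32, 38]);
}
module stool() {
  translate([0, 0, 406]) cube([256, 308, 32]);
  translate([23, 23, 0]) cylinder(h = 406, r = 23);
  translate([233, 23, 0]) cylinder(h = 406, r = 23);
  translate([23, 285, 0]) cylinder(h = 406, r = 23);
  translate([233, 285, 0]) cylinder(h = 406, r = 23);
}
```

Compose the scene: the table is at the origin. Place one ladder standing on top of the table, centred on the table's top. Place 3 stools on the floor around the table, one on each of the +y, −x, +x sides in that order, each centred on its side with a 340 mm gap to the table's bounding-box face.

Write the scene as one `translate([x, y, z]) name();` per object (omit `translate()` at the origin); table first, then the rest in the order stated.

table();
translate([535, 357, 773]) ladder();
translate([620, 1086, 0]) stool();
translate([-596, 219, 0]) stool();
translate([1836, 219, 0]) stool();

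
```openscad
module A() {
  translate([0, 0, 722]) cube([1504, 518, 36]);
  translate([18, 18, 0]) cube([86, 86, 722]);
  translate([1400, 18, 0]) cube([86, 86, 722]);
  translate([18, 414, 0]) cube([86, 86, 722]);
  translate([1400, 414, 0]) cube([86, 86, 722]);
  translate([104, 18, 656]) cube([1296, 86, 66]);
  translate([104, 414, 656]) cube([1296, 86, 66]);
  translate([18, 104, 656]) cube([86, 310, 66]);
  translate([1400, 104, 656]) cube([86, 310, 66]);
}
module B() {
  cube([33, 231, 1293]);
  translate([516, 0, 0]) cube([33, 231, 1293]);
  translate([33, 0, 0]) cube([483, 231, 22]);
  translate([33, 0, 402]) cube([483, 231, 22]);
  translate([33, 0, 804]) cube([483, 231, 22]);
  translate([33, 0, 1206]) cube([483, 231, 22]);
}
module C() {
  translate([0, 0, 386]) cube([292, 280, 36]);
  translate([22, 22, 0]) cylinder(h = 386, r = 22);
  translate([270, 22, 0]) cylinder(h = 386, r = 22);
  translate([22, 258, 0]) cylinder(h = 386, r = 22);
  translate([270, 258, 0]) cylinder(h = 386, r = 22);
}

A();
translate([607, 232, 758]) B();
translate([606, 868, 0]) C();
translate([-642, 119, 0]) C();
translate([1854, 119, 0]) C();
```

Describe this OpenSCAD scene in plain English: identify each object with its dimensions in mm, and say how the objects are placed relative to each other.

A is a table: top 1504 mm (x) × 518 mm (y), 36 mm thick, upper face at z = 758 mm, on four 86×86 mm square legs, each inset 18 mm from the nearest pair of top edges, running from z = 0 to the bottom of the top. Four apron rails, 86 mm thick and 66 mm tall, run between adjacent legs with their top edges flush with the underside of the top and their outer faces flush with the legs' outer faces.

B is a bookshelf 549 mm wide overall, 231 mm deep and 1293 mm tall. The two sides are 33 mm thick vertical panels. 4 horizontal shelves of 22 mm thickness span between the inner faces of the sides; the lowest shelf sits on the floor and shelves are stacked with a clear vertical gap of 380 mm between each pair.

C is a four-legged stool. The seat is a 292×280×36 mm slab whose top surface is at z = 422 mm; four round legs, each 44 mm in diameter, run from the floor (z = 0) to the underside of the seat, each leg's axis is inset half a diameter from the nearest pair of seat edges (so the leg's bounding box is flush with the corner).

The bookshelf is on top of the table. Three stools sit around the table at the +y, −x, +x sides.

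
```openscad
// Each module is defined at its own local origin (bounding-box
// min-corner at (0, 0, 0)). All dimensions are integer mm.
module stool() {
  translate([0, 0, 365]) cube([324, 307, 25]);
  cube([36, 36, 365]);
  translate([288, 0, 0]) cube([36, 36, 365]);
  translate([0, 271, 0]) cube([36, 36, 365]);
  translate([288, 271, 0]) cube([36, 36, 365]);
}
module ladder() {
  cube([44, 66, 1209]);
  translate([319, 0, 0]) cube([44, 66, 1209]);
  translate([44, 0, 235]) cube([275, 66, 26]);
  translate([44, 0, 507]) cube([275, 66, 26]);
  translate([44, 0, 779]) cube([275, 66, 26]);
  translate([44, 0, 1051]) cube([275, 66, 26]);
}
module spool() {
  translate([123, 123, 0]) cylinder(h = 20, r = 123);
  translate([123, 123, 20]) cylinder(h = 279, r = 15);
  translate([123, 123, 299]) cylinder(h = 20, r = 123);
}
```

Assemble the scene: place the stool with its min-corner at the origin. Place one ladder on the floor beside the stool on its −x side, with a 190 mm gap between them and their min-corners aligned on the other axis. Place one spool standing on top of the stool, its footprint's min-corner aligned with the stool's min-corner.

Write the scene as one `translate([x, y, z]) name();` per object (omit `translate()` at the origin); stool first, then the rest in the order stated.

stool();
translate([-553, 0, 0]) ladder();
translate([0, 0, 390]) spool();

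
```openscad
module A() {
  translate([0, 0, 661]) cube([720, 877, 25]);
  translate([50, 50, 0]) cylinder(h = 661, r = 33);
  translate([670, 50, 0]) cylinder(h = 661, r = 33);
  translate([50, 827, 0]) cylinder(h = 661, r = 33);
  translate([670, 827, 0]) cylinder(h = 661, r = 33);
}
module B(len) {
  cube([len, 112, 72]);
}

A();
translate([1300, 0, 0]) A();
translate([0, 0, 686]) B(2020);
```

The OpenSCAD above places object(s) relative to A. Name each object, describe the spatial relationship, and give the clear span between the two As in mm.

Second table starts at x = 1300; first ends at x = 720; clear span = 1300 − 720 = 580 mm.

A is a table. B is a beam. A beam spans the tops of two tables. The clear span between the two tables is 580 mm.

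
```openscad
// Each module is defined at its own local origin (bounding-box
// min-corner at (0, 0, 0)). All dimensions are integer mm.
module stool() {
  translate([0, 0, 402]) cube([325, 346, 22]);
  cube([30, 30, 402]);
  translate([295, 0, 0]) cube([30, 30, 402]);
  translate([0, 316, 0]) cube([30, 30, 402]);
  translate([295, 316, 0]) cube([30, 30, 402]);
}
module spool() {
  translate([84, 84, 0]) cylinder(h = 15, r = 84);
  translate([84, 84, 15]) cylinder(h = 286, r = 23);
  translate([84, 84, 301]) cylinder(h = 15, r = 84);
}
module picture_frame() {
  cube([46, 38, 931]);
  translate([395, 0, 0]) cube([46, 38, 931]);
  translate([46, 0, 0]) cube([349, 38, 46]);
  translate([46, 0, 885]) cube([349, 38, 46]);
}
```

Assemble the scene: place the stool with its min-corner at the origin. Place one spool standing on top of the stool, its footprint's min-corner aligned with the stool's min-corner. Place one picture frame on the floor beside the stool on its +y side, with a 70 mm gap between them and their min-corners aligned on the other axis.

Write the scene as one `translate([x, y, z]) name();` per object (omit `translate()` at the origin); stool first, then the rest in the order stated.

stool();
translate([0, 0, 424]) spool();
translate([0, 416, 0]) picture_frame();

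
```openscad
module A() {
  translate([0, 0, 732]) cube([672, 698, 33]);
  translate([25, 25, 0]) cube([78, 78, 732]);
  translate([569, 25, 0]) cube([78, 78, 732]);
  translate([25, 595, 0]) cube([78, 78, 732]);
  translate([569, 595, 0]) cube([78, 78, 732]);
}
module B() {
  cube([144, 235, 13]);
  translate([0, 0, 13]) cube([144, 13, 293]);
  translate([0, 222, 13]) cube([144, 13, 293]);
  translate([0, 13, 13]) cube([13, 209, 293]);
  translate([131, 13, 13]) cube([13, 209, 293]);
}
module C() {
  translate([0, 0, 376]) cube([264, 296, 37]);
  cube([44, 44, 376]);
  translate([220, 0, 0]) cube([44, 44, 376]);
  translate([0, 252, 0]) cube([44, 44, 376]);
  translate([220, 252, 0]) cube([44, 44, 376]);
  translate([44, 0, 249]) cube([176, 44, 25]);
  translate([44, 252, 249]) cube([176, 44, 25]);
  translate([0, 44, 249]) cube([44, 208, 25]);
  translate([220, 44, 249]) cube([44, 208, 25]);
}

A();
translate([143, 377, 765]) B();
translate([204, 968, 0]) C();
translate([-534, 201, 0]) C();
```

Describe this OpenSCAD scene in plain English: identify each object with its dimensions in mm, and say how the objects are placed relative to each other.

A is a table: top 672 mm (x) × 698 mm (y), 33 mm thick, upper face at z = 765 mm, on four 78×78 mm square legs, each inset 25 mm from the nearest pair of top edges, running from z = 0 to the bottom of the top.

B is an open storage box with external size 144×235×306 mm and wall thickness 13 mm (the base is also 13 mm thick). The base covers the whole footprint; the four walls stand on the base, with the y-facing walls full-width and the x-facing walls fitting between their inner faces.

C is a four-legged stool. The seat is a 264×296×37 mm slab whose top surface is at z = 413 mm; four square legs, each 44×44 mm in cross-section, run from the floor (z = 0) to the underside of the seat, each flush with a corner of the seat. Four stretchers, 44 mm wide and 25 mm tall, connect adjacent legs with their undersides at z = 249 mm, each running between the inner faces of the legs it joins and aligned with the legs' outer faces on the other axis.

The open box is on top of the table. Two stools sit around the table at the +y, −x sides.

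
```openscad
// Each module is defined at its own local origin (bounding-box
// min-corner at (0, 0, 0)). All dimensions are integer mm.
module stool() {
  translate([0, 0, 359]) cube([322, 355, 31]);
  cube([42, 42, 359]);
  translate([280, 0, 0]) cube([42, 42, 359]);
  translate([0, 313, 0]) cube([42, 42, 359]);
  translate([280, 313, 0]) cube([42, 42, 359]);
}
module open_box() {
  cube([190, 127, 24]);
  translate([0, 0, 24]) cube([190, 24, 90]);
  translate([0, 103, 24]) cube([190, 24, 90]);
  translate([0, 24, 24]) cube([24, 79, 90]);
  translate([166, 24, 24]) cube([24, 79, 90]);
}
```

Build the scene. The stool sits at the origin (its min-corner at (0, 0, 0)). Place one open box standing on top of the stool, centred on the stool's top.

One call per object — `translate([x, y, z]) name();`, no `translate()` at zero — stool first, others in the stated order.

stool();
translate([66, 114, 390]) open_box();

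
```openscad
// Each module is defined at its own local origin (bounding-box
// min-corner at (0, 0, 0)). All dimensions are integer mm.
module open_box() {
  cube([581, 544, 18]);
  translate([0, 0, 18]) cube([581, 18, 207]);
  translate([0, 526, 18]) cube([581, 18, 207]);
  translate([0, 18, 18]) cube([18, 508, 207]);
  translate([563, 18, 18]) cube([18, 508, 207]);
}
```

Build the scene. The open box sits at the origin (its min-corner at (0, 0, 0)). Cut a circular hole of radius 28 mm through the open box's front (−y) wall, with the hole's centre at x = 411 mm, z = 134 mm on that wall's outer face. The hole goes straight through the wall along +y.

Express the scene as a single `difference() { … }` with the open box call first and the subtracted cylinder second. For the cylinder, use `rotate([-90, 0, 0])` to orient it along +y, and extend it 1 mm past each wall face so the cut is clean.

difference() {
  open_box();
  translate([411, -1, 134]) rotate([-90, 0, 0]) cylinder(h = 20, r = 28);
}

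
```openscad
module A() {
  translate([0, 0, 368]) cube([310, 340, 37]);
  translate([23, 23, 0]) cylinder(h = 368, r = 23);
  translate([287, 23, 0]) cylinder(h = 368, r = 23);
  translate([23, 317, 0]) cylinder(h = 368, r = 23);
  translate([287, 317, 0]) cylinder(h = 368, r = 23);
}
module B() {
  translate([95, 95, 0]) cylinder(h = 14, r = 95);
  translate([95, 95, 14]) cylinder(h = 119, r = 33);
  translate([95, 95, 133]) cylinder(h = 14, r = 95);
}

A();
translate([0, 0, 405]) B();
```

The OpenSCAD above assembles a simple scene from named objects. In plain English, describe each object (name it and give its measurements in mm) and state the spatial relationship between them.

A is a four-legged stool. The seat is 310×340 mm, 37 mm thick, top at z = 405 mm. It stands on four round legs, each 46 mm in diameter, from z = 0 to the seat underside, each leg's axis is inset half a diameter from the nearest pair of seat edges (so the leg's bounding box is flush with the corner).

B is a spool: two coaxial disc flanges of radius 95 mm and thickness 14 mm, joined by a core cylinder of radius 33 mm and height 119 mm. The lower flange rests on z = 0 and the three cylinders share a vertical axis.

The spool is on top of the stool.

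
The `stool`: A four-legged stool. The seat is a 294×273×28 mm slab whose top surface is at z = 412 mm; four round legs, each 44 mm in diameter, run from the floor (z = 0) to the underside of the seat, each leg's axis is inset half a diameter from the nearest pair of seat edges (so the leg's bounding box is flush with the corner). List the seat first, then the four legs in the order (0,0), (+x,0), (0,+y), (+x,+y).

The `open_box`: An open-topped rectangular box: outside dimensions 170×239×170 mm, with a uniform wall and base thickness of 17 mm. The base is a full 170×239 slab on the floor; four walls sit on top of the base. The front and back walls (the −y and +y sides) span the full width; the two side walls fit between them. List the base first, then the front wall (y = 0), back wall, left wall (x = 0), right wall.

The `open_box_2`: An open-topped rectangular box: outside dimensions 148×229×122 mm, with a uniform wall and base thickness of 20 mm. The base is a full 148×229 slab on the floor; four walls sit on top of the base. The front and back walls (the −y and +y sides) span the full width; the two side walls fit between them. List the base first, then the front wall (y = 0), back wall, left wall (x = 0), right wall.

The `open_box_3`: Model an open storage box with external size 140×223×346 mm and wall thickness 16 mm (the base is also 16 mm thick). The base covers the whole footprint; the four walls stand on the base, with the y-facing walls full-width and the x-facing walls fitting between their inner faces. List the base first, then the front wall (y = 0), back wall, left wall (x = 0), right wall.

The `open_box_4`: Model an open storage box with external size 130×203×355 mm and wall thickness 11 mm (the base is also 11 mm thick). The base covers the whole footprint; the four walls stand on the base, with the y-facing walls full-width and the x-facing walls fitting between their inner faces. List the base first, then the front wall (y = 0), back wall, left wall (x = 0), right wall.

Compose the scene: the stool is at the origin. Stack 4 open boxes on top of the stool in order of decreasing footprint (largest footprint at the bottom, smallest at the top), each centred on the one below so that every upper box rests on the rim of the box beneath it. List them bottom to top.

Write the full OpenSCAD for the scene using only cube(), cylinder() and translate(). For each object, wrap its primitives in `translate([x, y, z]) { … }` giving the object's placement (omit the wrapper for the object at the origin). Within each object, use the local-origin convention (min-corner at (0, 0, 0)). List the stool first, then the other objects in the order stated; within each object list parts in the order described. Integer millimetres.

translate([0, 0, 384]) cube([294, 273, 28]);
translate([22, 22, 0]) cylinder(h = 384, r = 22);
translate([272, 22, 0]) cylinder(h = 384, r = 22);
translate([22, 251, 0]) cylinder(h = 384, r = 22);
translate([272, 251, 0]) cylinder(h = 384, r = 22);
translate([62, 17, 412]) {
  cube([170, 239, 17]);
  translate([0, 0, 17]) cube([170, 17, 153]);
  translate([0, 222, 17]) cube([170, 17, 153]);
  translate([0, 17, 17]) cube([17, 205, 153]);
  translate([153, 17, 17]) cube([17, 205, 153]);
}
translate([73, 22, 582]) {
  cube([148, 229, 20]);
  translate([0, 0, 20]) cube([148, 20, 102]);
  translate([0, 209, 20]) cube([148, 20, 102]);
  translate([0, 20, 20]) cube([20, 189, 102]);
  translate([128, 20, 20]) cube([20, 189, 102]);
}
translate([77, 25, 704]) {
  cube([140, 223, 16]);
  translate([0, 0, 16]) cube([140, 16, 330]);
  translate([0, 207, 16]) cube([140, 16, 330]);
  translate([0, 16, 16]) cube([16, 191, 330]);
  translate([124, 16, 16]) cube([16, 191, 330]);
}
translate([82, 35, 1050]) {
  cube([130, 203, 11]);
  translate([0, 0, 11]) cube([130, 11, 344]);
  translate([0, 192, 11]) cube([130, 11, 344]);
  translate([0, 11, 11]) cube([11, 181, 344]);
  translate([119, 11, 11]) cube([11, 181, 344]);
}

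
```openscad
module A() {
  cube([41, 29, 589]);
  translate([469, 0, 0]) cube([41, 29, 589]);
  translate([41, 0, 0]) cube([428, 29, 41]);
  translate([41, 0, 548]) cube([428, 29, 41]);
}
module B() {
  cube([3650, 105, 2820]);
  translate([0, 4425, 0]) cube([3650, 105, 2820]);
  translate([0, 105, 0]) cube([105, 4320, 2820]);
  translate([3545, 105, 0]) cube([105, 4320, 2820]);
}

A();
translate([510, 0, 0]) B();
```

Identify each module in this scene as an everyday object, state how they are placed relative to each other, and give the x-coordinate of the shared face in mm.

The picture frame's +x face and the house frame's −x face are both at x = 510 mm.

A is a picture frame. B is a house frame. The house frame is against the picture frame's +x side, with their −y faces flush. The x-coordinate of the shared face is 510 mm.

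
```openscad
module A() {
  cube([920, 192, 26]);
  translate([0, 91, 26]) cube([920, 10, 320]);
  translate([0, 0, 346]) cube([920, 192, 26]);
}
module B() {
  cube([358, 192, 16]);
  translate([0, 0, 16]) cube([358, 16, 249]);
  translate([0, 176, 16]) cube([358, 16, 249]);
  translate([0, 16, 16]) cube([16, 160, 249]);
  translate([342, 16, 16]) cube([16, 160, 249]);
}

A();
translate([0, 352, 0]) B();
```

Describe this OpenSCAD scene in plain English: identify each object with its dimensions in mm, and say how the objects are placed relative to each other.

A is an I-beam lying along x, 920 mm long. Overall section height 372 mm. Two flanges 192 mm wide (y) and 26 mm thick, one on the floor and one at the top; a web 10 mm thick runs between them, centred on the flange width.

B is an open-topped rectangular box: outside dimensions 358×192×265 mm, with a uniform wall and base thickness of 16 mm. The base is a full 358×192 slab on the floor; four walls sit on top of the base. The front and back walls (the −y and +y sides) span the full width; the two side walls fit between them.

The open box is on the floor beside the I-beam on its +y side.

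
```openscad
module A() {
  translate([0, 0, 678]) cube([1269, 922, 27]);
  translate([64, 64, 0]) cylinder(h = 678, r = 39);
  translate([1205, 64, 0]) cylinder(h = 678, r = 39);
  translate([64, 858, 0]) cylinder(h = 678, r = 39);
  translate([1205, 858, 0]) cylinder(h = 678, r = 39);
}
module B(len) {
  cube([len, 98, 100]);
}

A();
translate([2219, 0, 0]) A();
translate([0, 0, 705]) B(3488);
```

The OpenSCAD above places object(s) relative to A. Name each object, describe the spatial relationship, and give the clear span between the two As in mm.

Second table starts at x = 2219; first ends at x = 1269; clear span = 2219 − 1269 = 950 mm.

A is a table. B is a beam. A beam spans the tops of two tables. The clear span between the two tables is 950 mm.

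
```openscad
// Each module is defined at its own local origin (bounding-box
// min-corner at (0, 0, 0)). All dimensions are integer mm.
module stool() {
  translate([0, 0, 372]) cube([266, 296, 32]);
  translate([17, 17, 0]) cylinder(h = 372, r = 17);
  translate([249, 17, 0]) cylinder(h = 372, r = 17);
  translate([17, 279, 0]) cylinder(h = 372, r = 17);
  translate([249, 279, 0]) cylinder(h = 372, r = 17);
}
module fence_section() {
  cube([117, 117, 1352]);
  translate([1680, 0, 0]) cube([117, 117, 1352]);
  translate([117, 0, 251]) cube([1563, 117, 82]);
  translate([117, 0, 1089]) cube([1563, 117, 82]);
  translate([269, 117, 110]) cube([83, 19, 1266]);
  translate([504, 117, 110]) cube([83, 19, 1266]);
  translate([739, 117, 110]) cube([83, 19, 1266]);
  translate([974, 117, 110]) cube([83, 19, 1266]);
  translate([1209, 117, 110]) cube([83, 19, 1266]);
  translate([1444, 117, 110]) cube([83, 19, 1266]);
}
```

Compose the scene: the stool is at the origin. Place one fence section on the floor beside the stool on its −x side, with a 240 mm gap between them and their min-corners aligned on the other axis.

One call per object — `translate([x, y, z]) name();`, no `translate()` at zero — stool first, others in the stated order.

stool();
translate([-2037, 0, 0]) fence_section();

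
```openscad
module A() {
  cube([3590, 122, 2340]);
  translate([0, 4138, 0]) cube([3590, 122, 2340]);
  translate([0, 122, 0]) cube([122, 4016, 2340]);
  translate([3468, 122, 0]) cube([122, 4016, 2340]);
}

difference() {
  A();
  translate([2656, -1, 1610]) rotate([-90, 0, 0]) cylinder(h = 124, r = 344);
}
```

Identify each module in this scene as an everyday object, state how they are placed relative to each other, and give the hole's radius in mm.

A is a house frame. The house frame has a circular hole through its front wall. The hole's radius is 344 mm.

The subtracted cylinder has r = 344 mm.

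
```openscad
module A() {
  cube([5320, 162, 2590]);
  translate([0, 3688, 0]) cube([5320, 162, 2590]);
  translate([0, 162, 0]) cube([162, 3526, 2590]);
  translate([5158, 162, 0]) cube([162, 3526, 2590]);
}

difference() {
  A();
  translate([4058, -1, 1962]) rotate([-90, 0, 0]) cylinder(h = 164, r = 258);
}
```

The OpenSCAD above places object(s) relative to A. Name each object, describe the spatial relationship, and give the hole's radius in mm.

A is a house frame. The house frame has a circular hole through its front wall. The hole's radius is 258 mm.

The subtracted cylinder has r = 258 mm.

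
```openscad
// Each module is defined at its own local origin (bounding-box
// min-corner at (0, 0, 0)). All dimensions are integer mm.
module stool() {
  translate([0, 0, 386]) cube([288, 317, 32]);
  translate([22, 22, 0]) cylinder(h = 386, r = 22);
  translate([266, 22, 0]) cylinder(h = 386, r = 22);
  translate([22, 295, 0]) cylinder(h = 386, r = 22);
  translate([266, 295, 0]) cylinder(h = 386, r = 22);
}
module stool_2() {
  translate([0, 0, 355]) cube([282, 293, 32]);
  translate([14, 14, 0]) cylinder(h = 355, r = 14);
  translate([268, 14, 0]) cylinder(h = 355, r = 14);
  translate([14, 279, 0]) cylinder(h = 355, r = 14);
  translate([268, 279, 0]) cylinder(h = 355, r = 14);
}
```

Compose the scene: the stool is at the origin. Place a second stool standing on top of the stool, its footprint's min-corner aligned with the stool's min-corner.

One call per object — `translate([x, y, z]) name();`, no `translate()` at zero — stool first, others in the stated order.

stool();
translate([0, 0, 418]) stool_2();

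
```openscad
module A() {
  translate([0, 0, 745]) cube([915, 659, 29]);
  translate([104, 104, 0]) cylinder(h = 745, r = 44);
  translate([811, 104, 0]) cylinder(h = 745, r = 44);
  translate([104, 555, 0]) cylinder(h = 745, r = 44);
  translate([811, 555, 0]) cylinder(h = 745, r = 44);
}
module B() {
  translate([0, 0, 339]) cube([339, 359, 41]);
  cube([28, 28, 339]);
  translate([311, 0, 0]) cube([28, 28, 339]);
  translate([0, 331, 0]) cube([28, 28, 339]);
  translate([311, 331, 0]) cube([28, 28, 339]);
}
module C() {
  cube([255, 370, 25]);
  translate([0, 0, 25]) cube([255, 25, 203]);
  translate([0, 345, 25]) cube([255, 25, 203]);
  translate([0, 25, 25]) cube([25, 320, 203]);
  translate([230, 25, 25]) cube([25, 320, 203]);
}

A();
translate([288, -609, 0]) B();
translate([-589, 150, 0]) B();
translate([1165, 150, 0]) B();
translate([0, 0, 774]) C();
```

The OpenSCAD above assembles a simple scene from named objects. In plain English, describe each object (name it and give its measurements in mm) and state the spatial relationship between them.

A is a table with a 915×659 mm rectangular top, 29 mm thick, top surface at z = 774 mm, supported by four round legs of 88 mm diameter, each leg's bounding box inset 60 mm from the nearest pair of top edges, running from the floor.

B is a four-legged stool. The seat is a 339×359×41 mm slab whose top surface is at z = 380 mm; four square legs, each 28×28 mm in cross-section, run from the floor (z = 0) to the underside of the seat, each flush with a corner of the seat.

C is an open storage box with external size 255×370×228 mm and wall thickness 25 mm (the base is also 25 mm thick). The base covers the whole footprint; the four walls stand on the base, with the y-facing walls full-width and the x-facing walls fitting between their inner faces.

Three stools sit around the table at the −y, −x, +x sides. The open box is on top of the table.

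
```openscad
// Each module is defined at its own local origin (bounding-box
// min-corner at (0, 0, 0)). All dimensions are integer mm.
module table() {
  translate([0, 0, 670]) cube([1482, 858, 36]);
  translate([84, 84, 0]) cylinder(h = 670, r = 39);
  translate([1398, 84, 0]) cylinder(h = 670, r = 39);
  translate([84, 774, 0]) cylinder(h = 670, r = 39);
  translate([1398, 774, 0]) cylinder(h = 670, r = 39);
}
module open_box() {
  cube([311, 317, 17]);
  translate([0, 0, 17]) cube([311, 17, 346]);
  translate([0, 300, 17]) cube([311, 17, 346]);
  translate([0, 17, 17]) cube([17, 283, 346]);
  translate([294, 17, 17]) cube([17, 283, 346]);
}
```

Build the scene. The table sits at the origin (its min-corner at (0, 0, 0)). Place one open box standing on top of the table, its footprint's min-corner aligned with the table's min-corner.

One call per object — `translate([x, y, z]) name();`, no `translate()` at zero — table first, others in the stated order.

table();
translate([0, 0, 706]) open_box();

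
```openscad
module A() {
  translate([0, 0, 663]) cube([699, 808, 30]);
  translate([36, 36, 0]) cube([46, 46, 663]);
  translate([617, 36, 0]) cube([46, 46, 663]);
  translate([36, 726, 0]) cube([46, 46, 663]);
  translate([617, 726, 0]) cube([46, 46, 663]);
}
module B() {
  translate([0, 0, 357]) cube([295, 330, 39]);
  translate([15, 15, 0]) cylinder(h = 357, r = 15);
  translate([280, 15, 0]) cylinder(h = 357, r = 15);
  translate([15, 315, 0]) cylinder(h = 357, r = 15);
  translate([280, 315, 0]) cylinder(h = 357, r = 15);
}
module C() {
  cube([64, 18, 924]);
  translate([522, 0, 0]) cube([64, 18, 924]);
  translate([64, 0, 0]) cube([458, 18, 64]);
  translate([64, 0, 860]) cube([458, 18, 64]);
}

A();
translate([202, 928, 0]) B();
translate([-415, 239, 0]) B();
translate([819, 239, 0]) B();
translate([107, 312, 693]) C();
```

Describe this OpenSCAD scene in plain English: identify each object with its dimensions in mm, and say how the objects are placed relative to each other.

A is a table: top 699 mm (x) × 808 mm (y), 30 mm thick, upper face at z = 693 mm, on four 46×46 mm square legs, each inset 36 mm from the nearest pair of top edges, running from z = 0 to the bottom of the top.

B is a four-legged stool. The seat is 295×330 mm, 39 mm thick, top at z = 396 mm. It stands on four round legs, each 30 mm in diameter, from z = 0 to the seat underside, each leg's axis is inset half a diameter from the nearest pair of seat edges (so the leg's bounding box is flush with the corner).

C is a picture frame with a 458×796 mm rectangular opening (x by z) and a uniform 64 mm border on every side. Frame depth is 18 mm along y. It is built from two vertical stiles running the full outside height and two horizontal rails spanning the gap between the stiles.

Three stools sit around the table at the +y, −x, +x sides. The picture frame is on top of the table.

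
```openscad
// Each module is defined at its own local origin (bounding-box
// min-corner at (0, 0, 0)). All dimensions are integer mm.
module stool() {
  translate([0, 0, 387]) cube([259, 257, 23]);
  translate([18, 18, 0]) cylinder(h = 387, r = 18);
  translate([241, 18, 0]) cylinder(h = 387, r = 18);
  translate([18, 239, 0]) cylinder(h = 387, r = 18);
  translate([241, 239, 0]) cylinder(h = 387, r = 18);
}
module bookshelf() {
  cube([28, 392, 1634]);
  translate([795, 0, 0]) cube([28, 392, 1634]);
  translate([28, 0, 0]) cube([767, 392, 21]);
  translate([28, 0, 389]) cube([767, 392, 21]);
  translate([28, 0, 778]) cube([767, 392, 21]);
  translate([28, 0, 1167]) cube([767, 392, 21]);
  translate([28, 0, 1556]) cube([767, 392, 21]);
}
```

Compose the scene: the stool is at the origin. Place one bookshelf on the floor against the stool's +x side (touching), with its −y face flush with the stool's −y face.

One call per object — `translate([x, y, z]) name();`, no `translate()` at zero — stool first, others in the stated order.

stool();
translate([259, 0, 0]) bookshelf();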